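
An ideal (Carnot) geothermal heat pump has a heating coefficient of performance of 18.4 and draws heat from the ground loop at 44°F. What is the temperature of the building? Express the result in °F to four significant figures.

COP_HP = T_H/(T_H − T_C) rearranges to T_H = COP·T_C/(COP − 1).
With T_C = 279.82 K, T_H = 18.4 × 279.82/17.40 = 295.90 K.
Converting, 295.90 K = 72.95°F.

72.95 °F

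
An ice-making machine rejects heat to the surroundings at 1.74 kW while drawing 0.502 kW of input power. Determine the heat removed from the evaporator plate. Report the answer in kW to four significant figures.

1.238 kW

For a cyclic device the first law requires Q̇_H = Q̇_C + Ẇ.
Q̇_C = Q̇_H − Ẇ = 1.238 kW.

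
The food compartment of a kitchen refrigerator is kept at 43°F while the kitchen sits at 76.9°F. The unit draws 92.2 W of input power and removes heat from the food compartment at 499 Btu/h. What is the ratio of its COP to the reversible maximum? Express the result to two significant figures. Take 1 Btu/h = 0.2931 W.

0.11

Converting, Q̇_C = 499.0 Btu/h = 146.3 W, so COP_actual = Q̇_C/Ẇ = 146.3/92.20 = 1.586.
In absolute terms T_C = 279.26 K and T_H = 298.09 K, so ΔT = 18.83 K.
COP_Carnot = T_C/ΔT = 279.26/18.83 = 14.83.
η_II = COP_actual/COP_Carnot = 1.586/14.83 = 0.1070.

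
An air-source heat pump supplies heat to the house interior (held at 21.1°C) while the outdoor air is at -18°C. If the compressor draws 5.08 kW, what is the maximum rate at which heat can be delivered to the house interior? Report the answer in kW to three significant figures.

38.2 kW

In absolute terms T_C = 255.15 K and T_H = 294.25 K, so ΔT = 39.10 K.
COP_Carnot = T_H/ΔT = 294.25/39.10 = 7.526.
Q̇_max = COP_Carnot × Ẇ = 7.526 × 5.080 kW = 38.23 kW.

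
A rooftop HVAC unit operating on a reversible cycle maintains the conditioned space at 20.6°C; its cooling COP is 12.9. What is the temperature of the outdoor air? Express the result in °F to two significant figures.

110 °F

COP_R = T_C/(T_H − T_C) gives T_H − T_C = T_C/COP.
With T_C = 293.75 K, T_H = 293.75 × (1 + 1/12.9) = 316.52 K.
Converting, 316.52 K = 110.07°F.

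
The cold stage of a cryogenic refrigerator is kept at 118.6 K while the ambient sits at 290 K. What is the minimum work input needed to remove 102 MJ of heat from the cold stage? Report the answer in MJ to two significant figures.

150 MJ

The reservoir spacing is ΔT = 290 − 118.6 = 171.4 K.
The reversible limit is COP_R = T_C/ΔT = 0.6919, so W_min = Q_C/COP = Q_C·ΔT/T_C.
W_min = 102.0 × 171.4/118.60 = 147.4 MJ.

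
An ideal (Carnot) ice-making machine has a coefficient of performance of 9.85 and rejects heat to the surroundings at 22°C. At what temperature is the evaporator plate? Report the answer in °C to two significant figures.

For a Carnot refrigerator COP_R = T_C/(T_H − T_C), so T_C = COP·T_H/(1 + COP).
With T_H = 295.15 K, T_C = 9.85 × 295.15/10.85 = 267.95 K.
Converting, 267.95 K = -5.20°C.

-5.2 °C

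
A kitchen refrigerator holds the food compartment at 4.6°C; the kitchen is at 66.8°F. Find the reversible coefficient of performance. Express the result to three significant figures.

In absolute terms T_C = 277.75 K and T_H = 292.48 K, so ΔT = 14.73 K.
For a reversible cycle, COP_Carnot = T_C/ΔT = 277.75/14.73 = 18.85.

18.9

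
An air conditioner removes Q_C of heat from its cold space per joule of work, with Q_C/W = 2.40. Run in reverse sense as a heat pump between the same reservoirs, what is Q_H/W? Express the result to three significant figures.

3.40

The first law on one cycle gives Q_H = Q_C + W, so Q_H/W = Q_C/W + 1.
COP_HP = COP_R + 1 = 2.40 + 1 = 3.40.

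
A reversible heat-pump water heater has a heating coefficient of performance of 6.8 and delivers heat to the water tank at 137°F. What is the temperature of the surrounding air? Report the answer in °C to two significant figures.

COP_HP = T_H/(T_H − T_C) gives T_H − T_C = T_H/COP.
With T_H = 331.48 K, T_C = 331.48 × (1 − 1/6.8) = 282.74 K.
Converting, 282.74 K = 9.59°C.

9.6 °C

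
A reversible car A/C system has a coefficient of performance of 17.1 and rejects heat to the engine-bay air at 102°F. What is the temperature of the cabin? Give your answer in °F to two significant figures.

For a Carnot refrigerator COP_R = T_C/(T_H − T_C), so T_C = COP·T_H/(1 + COP).
With T_H = 312.04 K, T_C = 17.1 × 312.04/18.10 = 294.80 K.
Converting, 294.80 K = 70.97°F.

71 °F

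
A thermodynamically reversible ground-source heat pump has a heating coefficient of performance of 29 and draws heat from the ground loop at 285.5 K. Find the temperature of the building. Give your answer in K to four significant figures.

COP_HP = T_H/(T_H − T_C) rearranges to T_H = COP·T_C/(COP − 1).
With T_C = 285.50 K, T_H = 29 × 285.50/28.00 = 295.70 K.

295.7 K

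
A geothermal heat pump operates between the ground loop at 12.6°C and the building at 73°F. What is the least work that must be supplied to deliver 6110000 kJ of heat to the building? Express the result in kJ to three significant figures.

In absolute terms T_C = 285.75 K and T_H = 295.93 K, so ΔT = 10.18 K.
The reversible limit is COP_HP = T_H/ΔT = 29.08, so W_min = Q_H/COP = Q_H·ΔT/T_H.
W_min = 6110000 × 10.18/295.93 = 210100 kJ.

210000 kJ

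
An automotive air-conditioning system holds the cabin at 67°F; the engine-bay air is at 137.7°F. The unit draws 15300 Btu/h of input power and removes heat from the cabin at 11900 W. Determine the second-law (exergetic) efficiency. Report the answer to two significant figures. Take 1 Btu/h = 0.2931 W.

Converting, Q̇_C = 11900 W = 40600 Btu/h, so COP_actual = Q̇_C/Ẇ = 40600/15300 = 2.654.
In absolute terms T_C = 292.59 K and T_H = 331.87 K, so ΔT = 39.28 K.
COP_Carnot = T_C/ΔT = 292.59/39.28 = 7.449.
η_II = COP_actual/COP_Carnot = 2.654/7.449 = 0.3562.

0.36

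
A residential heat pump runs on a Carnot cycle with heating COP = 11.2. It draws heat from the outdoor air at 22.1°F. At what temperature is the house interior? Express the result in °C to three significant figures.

COP_HP = T_H/(T_H − T_C) rearranges to T_H = COP·T_C/(COP − 1).
With T_C = 267.65 K, T_H = 11.2 × 267.65/10.20 = 293.89 K.
Converting, 293.89 K = 20.74°C.

20.7 °C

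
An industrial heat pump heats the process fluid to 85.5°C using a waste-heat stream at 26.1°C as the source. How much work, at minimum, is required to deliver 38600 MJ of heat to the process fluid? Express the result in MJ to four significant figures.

In absolute terms T_C = 299.25 K and T_H = 358.65 K, so ΔT = 59.40 K.
The reversible limit is COP_HP = T_H/ΔT = 6.038, so W_min = Q_H/COP = Q_H·ΔT/T_H.
W_min = 38600 × 59.40/358.65 = 6393 MJ.

6393 MJ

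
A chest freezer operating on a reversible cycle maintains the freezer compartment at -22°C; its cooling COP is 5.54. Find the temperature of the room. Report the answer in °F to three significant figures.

COP_R = T_C/(T_H − T_C) gives T_H − T_C = T_C/COP.
With T_C = 251.15 K, T_H = 251.15 × (1 + 1/5.54) = 296.48 K.
Converting, 296.48 K = 74.00°F.

74.0 °F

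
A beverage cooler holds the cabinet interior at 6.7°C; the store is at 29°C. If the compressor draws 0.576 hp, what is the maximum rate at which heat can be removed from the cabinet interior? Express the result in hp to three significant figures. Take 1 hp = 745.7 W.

7.23 hp

In absolute terms T_C = 279.85 K and T_H = 302.15 K, so ΔT = 22.30 K.
COP_Carnot = T_C/ΔT = 279.85/22.30 = 12.55.
Q̇_max = COP_Carnot × Ẇ = 12.55 × 0.5760 hp = 7.228 hp.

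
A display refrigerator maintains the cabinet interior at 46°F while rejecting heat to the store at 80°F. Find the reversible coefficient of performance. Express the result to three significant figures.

In absolute terms T_C = 280.93 K and T_H = 299.82 K, so ΔT = 18.89 K.
For a reversible cycle, COP_Carnot = T_C/ΔT = 280.93/18.89 = 14.87.

14.9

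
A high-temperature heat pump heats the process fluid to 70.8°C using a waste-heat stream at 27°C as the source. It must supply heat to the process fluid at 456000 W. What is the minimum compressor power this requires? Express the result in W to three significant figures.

58100 W

In absolute terms T_C = 300.15 K and T_H = 343.95 K, so ΔT = 43.80 K.
COP_Carnot = T_H/ΔT = 343.95/43.80 = 7.853.
Ẇ_min = Q̇/COP_Carnot = 456000/7.853 = 58070 W.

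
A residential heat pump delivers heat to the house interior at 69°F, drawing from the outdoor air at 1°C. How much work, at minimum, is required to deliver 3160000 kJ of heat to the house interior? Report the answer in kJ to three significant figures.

In absolute terms T_C = 274.15 K and T_H = 293.71 K, so ΔT = 19.56 K.
The reversible limit is COP_HP = T_H/ΔT = 15.02, so W_min = Q_H/COP = Q_H·ΔT/T_H.
W_min = 3160000 × 19.56/293.71 = 210400 kJ.

210000 kJ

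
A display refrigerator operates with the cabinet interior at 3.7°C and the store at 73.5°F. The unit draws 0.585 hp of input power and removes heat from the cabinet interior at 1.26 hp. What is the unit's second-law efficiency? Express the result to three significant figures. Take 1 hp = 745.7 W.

COP_actual = Q̇_C/Ẇ = 1.260/0.5850 = 2.154.
In absolute terms T_C = 276.85 K and T_H = 296.21 K, so ΔT = 19.36 K.
COP_Carnot = T_C/ΔT = 276.85/19.36 = 14.30.
η_II = COP_actual/COP_Carnot = 2.154/14.30 = 0.1506.

0.151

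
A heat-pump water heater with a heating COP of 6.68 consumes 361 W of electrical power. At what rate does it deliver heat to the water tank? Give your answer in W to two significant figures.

Q̇_H = COP_HP × Ẇ = 6.68 × 361.0 = 2411 W.

2400 W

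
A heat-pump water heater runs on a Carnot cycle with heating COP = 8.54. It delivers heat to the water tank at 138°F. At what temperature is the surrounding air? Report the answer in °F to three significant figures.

COP_HP = T_H/(T_H − T_C) gives T_H − T_C = T_H/COP.
With T_H = 332.04 K, T_C = 332.04 × (1 − 1/8.54) = 293.16 K.
Converting, 293.16 K = 68.02°F.

68.0 °F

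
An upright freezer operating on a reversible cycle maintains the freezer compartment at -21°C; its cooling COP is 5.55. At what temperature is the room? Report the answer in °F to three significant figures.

76.0 °F

COP_R = T_C/(T_H − T_C) gives T_H − T_C = T_C/COP.
With T_C = 252.15 K, T_H = 252.15 × (1 + 1/5.55) = 297.58 K.
Converting, 297.58 K = 75.98°F.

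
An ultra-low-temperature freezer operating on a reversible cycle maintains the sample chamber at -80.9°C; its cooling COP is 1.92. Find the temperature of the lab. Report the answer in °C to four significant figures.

19.23 °C

COP_R = T_C/(T_H − T_C) gives T_H − T_C = T_C/COP.
With T_C = 192.25 K, T_H = 192.25 × (1 + 1/1.92) = 292.38 K.
Converting, 292.38 K = 19.23°C.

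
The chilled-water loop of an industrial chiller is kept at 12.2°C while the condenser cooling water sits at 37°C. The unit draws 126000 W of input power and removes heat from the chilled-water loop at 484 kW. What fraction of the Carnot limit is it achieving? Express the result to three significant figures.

Converting, Q̇_C = 484.0 kW = 484000 W, so COP_actual = Q̇_C/Ẇ = 484000/126000 = 3.841.
In absolute terms T_C = 285.35 K and T_H = 310.15 K, so ΔT = 24.80 K.
COP_Carnot = T_C/ΔT = 285.35/24.80 = 11.51.
η_II = COP_actual/COP_Carnot = 3.841/11.51 = 0.3338.

0.334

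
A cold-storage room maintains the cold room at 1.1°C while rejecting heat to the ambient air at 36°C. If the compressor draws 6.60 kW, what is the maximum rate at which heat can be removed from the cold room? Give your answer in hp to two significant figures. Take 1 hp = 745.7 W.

70 hp

In absolute terms T_C = 274.25 K and T_H = 309.15 K, so ΔT = 34.90 K.
COP_Carnot = T_C/ΔT = 274.25/34.90 = 7.858.
Q̇_max = COP_Carnot × Ẇ = 7.858 × 6.600 kW = 51.86 kW = 69.55 hp.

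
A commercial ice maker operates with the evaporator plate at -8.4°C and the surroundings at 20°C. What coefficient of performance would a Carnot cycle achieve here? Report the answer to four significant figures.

9.322

In absolute terms T_C = 264.75 K and T_H = 293.15 K, so ΔT = 28.40 K.
For a reversible cycle, COP_Carnot = T_C/ΔT = 264.75/28.40 = 9.322.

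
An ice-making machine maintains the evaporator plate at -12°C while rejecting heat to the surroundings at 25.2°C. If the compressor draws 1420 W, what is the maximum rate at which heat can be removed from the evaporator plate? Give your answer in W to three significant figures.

In absolute terms T_C = 261.15 K and T_H = 298.35 K, so ΔT = 37.20 K.
COP_Carnot = T_C/ΔT = 261.15/37.20 = 7.020.
Q̇_max = COP_Carnot × Ẇ = 7.020 × 1420 W = 9969 W.

9970 W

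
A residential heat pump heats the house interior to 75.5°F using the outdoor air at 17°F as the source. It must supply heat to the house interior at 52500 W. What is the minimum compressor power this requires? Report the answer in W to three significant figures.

In absolute terms T_C = 264.82 K and T_H = 297.32 K, so ΔT = 32.50 K.
COP_Carnot = T_H/ΔT = 297.32/32.50 = 9.148.
Ẇ_min = Q̇/COP_Carnot = 52500/9.148 = 5739 W.

5740 W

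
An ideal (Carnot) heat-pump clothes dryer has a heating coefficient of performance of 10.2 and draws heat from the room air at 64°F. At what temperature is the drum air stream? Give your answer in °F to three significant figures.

121 °F

COP_HP = T_H/(T_H − T_C) rearranges to T_H = COP·T_C/(COP − 1).
With T_C = 290.93 K, T_H = 10.2 × 290.93/9.200 = 322.55 K.
Converting, 322.55 K = 120.92°F.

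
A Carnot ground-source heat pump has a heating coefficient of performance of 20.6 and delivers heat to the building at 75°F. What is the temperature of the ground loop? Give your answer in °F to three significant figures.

49.0 °F

COP_HP = T_H/(T_H − T_C) gives T_H − T_C = T_H/COP.
With T_H = 297.04 K, T_C = 297.04 × (1 − 1/20.6) = 282.62 K.
Converting, 282.62 K = 49.05°F.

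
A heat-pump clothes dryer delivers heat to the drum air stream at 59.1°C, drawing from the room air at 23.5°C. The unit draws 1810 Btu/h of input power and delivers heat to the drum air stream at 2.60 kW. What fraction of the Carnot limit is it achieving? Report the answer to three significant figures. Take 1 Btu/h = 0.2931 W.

0.525

Converting, Q̇_H = 2.600 kW = 8871 Btu/h, so COP_actual = Q̇_H/Ẇ = 8871/1810 = 4.901.
In absolute terms T_C = 296.65 K and T_H = 332.25 K, so ΔT = 35.60 K.
COP_Carnot = T_H/ΔT = 332.25/35.60 = 9.333.
η_II = COP_actual/COP_Carnot = 4.901/9.333 = 0.5251.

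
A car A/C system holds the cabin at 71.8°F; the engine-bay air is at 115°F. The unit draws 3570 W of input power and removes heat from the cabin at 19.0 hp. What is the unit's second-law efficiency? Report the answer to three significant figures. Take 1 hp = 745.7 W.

Converting, Q̇_C = 19.00 hp = 14170 W, so COP_actual = Q̇_C/Ẇ = 14170/3570 = 3.969.
In absolute terms T_C = 295.26 K and T_H = 319.26 K, so ΔT = 24.00 K.
COP_Carnot = T_C/ΔT = 295.26/24.00 = 12.30.
η_II = COP_actual/COP_Carnot = 3.969/12.30 = 0.3226.

0.323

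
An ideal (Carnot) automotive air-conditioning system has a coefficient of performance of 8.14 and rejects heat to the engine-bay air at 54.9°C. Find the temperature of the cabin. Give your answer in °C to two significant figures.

For a Carnot refrigerator COP_R = T_C/(T_H − T_C), so T_C = COP·T_H/(1 + COP).
With T_H = 328.05 K, T_C = 8.14 × 328.05/9.140 = 292.16 K.
Converting, 292.16 K = 19.01°C.

19 °C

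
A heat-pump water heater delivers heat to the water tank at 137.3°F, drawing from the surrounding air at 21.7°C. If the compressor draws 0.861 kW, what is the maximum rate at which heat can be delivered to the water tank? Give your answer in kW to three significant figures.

7.76 kW

In absolute terms T_C = 294.85 K and T_H = 331.65 K, so ΔT = 36.80 K.
COP_Carnot = T_H/ΔT = 331.65/36.80 = 9.012.
Q̇_max = COP_Carnot × Ẇ = 9.012 × 0.8610 kW = 7.760 kW.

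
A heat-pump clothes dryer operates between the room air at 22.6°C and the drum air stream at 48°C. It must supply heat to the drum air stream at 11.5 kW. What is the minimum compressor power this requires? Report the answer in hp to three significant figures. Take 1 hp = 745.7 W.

1.22 hp

In absolute terms T_C = 295.75 K and T_H = 321.15 K, so ΔT = 25.40 K.
COP_Carnot = T_H/ΔT = 321.15/25.40 = 12.64.
Ẇ_min = Q̇/COP_Carnot = 11.50/12.64 = 0.9095 kW = 1.220 hp.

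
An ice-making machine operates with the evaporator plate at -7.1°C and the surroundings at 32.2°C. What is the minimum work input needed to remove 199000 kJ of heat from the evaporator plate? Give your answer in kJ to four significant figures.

29400 kJ

In absolute terms T_C = 266.05 K and T_H = 305.35 K, so ΔT = 39.30 K.
The reversible limit is COP_R = T_C/ΔT = 6.770, so W_min = Q_C/COP = Q_C·ΔT/T_C.
W_min = 199000 × 39.30/266.05 = 29400 kJ.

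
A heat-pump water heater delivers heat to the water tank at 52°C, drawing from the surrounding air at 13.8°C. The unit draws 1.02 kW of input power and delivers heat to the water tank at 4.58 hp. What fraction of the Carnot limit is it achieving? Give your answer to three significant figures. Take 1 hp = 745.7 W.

0.393

Converting, Q̇_H = 4.580 hp = 3.415 kW, so COP_actual = Q̇_H/Ẇ = 3.415/1.020 = 3.348.
In absolute terms T_C = 286.95 K and T_H = 325.15 K, so ΔT = 38.20 K.
COP_Carnot = T_H/ΔT = 325.15/38.20 = 8.512.
η_II = COP_actual/COP_Carnot = 3.348/8.512 = 0.3934.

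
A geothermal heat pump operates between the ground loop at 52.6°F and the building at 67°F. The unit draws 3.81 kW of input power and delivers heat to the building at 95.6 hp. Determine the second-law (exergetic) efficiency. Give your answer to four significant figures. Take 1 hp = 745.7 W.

0.5116

Converting, Q̇_H = 95.60 hp = 71.29 kW, so COP_actual = Q̇_H/Ẇ = 71.29/3.810 = 18.71.
In absolute terms T_C = 284.59 K and T_H = 292.59 K, so ΔT = 8.000 K.
COP_Carnot = T_H/ΔT = 292.59/8.000 = 36.57.
η_II = COP_actual/COP_Carnot = 18.71/36.57 = 0.5116.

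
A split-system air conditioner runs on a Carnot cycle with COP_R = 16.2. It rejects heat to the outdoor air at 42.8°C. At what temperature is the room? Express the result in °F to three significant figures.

76.0 °F

For a Carnot refrigerator COP_R = T_C/(T_H − T_C), so T_C = COP·T_H/(1 + COP).
With T_H = 315.95 K, T_C = 16.2 × 315.95/17.20 = 297.58 K.
Converting, 297.58 K = 75.98°F.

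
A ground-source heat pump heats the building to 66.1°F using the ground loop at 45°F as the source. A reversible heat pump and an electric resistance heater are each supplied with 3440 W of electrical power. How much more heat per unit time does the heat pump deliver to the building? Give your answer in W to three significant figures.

In absolute terms T_C = 280.37 K and T_H = 292.09 K, so ΔT = 11.72 K.
COP_Carnot = T_H/ΔT = 292.09/11.72 = 24.92.
The heat pump delivers Q̇_H = COP × Ẇ = 85720 W; the resistance heater delivers Ẇ = 3440 W.
Extra = (COP − 1)·Ẇ = 82280 W.

82300 W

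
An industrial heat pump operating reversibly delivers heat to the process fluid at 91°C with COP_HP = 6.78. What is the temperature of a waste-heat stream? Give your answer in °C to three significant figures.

37.3 °C

COP_HP = T_H/(T_H − T_C) gives T_H − T_C = T_H/COP.
With T_H = 364.15 K, T_C = 364.15 × (1 − 1/6.78) = 310.44 K.
Converting, 310.44 K = 37.29°C.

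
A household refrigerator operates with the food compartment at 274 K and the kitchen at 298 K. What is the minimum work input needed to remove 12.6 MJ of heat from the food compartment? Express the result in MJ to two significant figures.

The reservoir spacing is ΔT = 298 − 274 = 24.00 K.
The reversible limit is COP_R = T_C/ΔT = 11.42, so W_min = Q_C/COP = Q_C·ΔT/T_C.
W_min = 12.60 × 24.00/274.00 = 1.104 MJ.

1.1 MJ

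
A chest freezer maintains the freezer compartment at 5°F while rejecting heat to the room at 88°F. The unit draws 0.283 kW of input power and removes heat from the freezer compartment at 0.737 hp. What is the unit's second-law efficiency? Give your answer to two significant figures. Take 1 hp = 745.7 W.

0.35

Converting, Q̇_C = 0.7370 hp = 0.5496 kW, so COP_actual = Q̇_C/Ẇ = 0.5496/0.2830 = 1.942.
In absolute terms T_C = 258.15 K and T_H = 304.26 K, so ΔT = 46.11 K.
COP_Carnot = T_C/ΔT = 258.15/46.11 = 5.598.
η_II = COP_actual/COP_Carnot = 1.942/5.598 = 0.3469.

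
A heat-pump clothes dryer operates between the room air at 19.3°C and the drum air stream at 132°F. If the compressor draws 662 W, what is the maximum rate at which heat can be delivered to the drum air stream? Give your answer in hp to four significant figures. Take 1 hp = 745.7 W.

In absolute terms T_C = 292.45 K and T_H = 328.71 K, so ΔT = 36.26 K.
COP_Carnot = T_H/ΔT = 328.71/36.26 = 9.066.
Q̇_max = COP_Carnot × Ẇ = 9.066 × 662.0 W = 6002 W = 8.049 hp.

8.049 hp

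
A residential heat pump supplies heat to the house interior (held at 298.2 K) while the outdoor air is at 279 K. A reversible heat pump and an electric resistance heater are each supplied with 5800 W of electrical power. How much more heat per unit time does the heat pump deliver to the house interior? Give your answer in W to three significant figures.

84300 W

The reservoir spacing is ΔT = 298.2 − 279 = 19.20 K.
COP_Carnot = T_H/ΔT = 298.20/19.20 = 15.53.
The heat pump delivers Q̇_H = COP × Ẇ = 90080 W; the resistance heater delivers Ẇ = 5800 W.
Extra = (COP − 1)·Ẇ = 84280 W.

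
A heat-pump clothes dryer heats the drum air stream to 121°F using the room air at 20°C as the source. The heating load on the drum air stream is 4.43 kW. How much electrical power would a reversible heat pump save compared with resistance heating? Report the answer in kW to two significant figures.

In absolute terms T_C = 293.15 K and T_H = 322.59 K, so ΔT = 29.44 K.
COP_Carnot = T_H/ΔT = 322.59/29.44 = 10.96.
Resistance heating needs Ẇ_res = Q̇_H = 4.430 kW; the reversible heat pump needs only Ẇ_hp = Q̇_H/COP = 0.4043 kW.
Saving = 4.430 − 0.4043 = 4.026 kW.

4.0 kW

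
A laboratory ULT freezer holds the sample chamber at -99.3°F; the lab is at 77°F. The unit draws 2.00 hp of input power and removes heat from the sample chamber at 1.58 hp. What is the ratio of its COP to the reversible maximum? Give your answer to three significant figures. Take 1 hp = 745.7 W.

0.386

COP_actual = Q̇_C/Ẇ = 1.580/2.000 = 0.7900.
In absolute terms T_C = 200.21 K and T_H = 298.15 K, so ΔT = 97.94 K.
COP_Carnot = T_C/ΔT = 200.21/97.94 = 2.044.
η_II = COP_actual/COP_Carnot = 0.7900/2.044 = 0.3865.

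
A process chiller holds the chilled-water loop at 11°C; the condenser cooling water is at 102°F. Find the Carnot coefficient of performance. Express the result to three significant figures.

10.2

In absolute terms T_C = 284.15 K and T_H = 312.04 K, so ΔT = 27.89 K.
For a reversible cycle, COP_Carnot = T_C/ΔT = 284.15/27.89 = 10.19.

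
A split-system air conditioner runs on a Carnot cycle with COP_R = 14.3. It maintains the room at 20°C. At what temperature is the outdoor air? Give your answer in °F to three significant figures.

105 °F

COP_R = T_C/(T_H − T_C) gives T_H − T_C = T_C/COP.
With T_C = 293.15 K, T_H = 293.15 × (1 + 1/14.3) = 313.65 K.
Converting, 313.65 K = 104.90°F.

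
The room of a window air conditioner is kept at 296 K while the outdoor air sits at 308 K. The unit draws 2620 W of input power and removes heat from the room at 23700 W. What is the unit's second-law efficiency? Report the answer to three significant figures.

COP_actual = Q̇_C/Ẇ = 23700/2620 = 9.046.
The reservoir spacing is ΔT = 308 − 296 = 12.00 K.
COP_Carnot = T_C/ΔT = 296.00/12.00 = 24.67.
η_II = COP_actual/COP_Carnot = 9.046/24.67 = 0.3667.

0.367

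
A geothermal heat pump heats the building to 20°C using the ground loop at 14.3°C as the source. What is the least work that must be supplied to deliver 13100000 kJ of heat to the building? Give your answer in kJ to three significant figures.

In absolute terms T_C = 287.45 K and T_H = 293.15 K, so ΔT = 5.700 K.
The reversible limit is COP_HP = T_H/ΔT = 51.43, so W_min = Q_H/COP = Q_H·ΔT/T_H.
W_min = 13100000 × 5.700/293.15 = 254700 kJ.

255000 kJ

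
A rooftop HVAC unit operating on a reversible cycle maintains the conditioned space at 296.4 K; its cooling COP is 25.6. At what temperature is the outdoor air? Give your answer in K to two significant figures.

COP_R = T_C/(T_H − T_C) gives T_H − T_C = T_C/COP.
With T_C = 296.40 K, T_H = 296.40 × (1 + 1/25.6) = 307.98 K.

310 K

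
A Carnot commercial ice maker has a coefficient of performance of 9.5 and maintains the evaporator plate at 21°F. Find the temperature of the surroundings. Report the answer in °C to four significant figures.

COP_R = T_C/(T_H − T_C) gives T_H − T_C = T_C/COP.
With T_C = 267.04 K, T_H = 267.04 × (1 + 1/9.5) = 295.15 K.
Converting, 295.15 K = 22.00°C.

22.00 °C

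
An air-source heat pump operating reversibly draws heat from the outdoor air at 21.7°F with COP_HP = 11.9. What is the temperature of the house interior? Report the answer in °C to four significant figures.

18.81 °C

COP_HP = T_H/(T_H − T_C) rearranges to T_H = COP·T_C/(COP − 1).
With T_C = 267.43 K, T_H = 11.9 × 267.43/10.90 = 291.96 K.
Converting, 291.96 K = 18.81°C.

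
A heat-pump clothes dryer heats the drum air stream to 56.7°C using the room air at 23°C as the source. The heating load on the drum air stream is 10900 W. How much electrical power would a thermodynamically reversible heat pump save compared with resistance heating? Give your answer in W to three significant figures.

9790 W

In absolute terms T_C = 296.15 K and T_H = 329.85 K, so ΔT = 33.70 K.
COP_Carnot = T_H/ΔT = 329.85/33.70 = 9.788.
Resistance heating needs Ẇ_res = Q̇_H = 10900 W; the reversible heat pump needs only Ẇ_hp = Q̇_H/COP = 1114 W.
Saving = 10900 − 1114 = 9786 W.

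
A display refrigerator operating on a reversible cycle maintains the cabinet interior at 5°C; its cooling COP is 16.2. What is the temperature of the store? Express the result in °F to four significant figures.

COP_R = T_C/(T_H − T_C) gives T_H − T_C = T_C/COP.
With T_C = 278.15 K, T_H = 278.15 × (1 + 1/16.2) = 295.32 K.
Converting, 295.32 K = 71.91°F.

71.91 °F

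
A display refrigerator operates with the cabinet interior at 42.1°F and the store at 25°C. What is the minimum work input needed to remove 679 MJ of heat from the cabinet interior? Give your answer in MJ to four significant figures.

In absolute terms T_C = 278.76 K and T_H = 298.15 K, so ΔT = 19.39 K.
The reversible limit is COP_R = T_C/ΔT = 14.38, so W_min = Q_C/COP = Q_C·ΔT/T_C.
W_min = 679.0 × 19.39/278.76 = 47.23 MJ.

47.23 MJ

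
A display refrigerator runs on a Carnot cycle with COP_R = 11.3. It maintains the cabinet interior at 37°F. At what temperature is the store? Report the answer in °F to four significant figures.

COP_R = T_C/(T_H − T_C) gives T_H − T_C = T_C/COP.
With T_C = 275.93 K, T_H = 275.93 × (1 + 1/11.3) = 300.35 K.
Converting, 300.35 K = 80.95°F.

80.95 °F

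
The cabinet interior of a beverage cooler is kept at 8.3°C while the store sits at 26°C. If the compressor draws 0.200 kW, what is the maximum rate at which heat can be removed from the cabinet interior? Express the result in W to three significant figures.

In absolute terms T_C = 281.45 K and T_H = 299.15 K, so ΔT = 17.70 K.
COP_Carnot = T_C/ΔT = 281.45/17.70 = 15.90.
Q̇_max = COP_Carnot × Ẇ = 15.90 × 0.2000 kW = 3.180 kW = 3180 W.

3180 W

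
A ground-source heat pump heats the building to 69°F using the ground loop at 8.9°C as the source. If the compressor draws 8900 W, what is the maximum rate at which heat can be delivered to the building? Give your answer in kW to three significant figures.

224 kW

In absolute terms T_C = 282.05 K and T_H = 293.71 K, so ΔT = 11.66 K.
COP_Carnot = T_H/ΔT = 293.71/11.66 = 25.20.
Q̇_max = COP_Carnot × Ẇ = 25.20 × 8900 W = 224300 W = 224.3 kW.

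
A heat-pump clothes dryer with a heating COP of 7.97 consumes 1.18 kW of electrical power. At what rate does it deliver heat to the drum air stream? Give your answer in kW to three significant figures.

Q̇_H = COP_HP × Ẇ = 7.97 × 1.180 = 9.405 kW.

9.40 kW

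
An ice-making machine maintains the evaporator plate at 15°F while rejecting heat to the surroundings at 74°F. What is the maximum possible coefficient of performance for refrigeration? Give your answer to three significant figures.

In absolute terms T_C = 263.71 K and T_H = 296.48 K, so ΔT = 32.78 K.
For a reversible cycle, COP_Carnot = T_C/ΔT = 263.71/32.78 = 8.045.

8.05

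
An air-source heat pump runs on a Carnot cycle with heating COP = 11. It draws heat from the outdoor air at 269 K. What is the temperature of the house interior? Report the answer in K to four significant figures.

295.9 K

COP_HP = T_H/(T_H − T_C) rearranges to T_H = COP·T_C/(COP − 1).
With T_C = 269.00 K, T_H = 11 × 269.00/10.00 = 295.90 K.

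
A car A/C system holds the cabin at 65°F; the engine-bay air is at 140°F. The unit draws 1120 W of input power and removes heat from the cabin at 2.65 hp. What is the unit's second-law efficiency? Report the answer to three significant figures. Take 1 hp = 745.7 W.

0.252

Converting, Q̇_C = 2.650 hp = 1976 W, so COP_actual = Q̇_C/Ẇ = 1976/1120 = 1.764.
In absolute terms T_C = 291.48 K and T_H = 333.15 K, so ΔT = 41.67 K.
COP_Carnot = T_C/ΔT = 291.48/41.67 = 6.996.
η_II = COP_actual/COP_Carnot = 1.764/6.996 = 0.2522.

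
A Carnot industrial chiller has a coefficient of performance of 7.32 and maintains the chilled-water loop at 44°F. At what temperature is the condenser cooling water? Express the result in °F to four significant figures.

112.8 °F

COP_R = T_C/(T_H − T_C) gives T_H − T_C = T_C/COP.
With T_C = 279.82 K, T_H = 279.82 × (1 + 1/7.32) = 318.04 K.
Converting, 318.04 K = 112.81°F.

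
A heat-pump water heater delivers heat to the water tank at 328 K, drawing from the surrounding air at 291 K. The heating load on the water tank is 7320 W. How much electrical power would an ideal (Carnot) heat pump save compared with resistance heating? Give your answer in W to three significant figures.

The reservoir spacing is ΔT = 328 − 291 = 37.00 K.
COP_Carnot = T_H/ΔT = 328.00/37.00 = 8.865.
Resistance heating needs Ẇ_res = Q̇_H = 7320 W; the reversible heat pump needs only Ẇ_hp = Q̇_H/COP = 825.7 W.
Saving = 7320 − 825.7 = 6494 W.

6490 W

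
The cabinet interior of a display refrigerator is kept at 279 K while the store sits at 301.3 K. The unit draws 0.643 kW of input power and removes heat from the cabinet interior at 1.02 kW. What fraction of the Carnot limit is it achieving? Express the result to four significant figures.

0.1268

COP_actual = Q̇_C/Ẇ = 1.020/0.6430 = 1.586.
The reservoir spacing is ΔT = 301.3 − 279 = 22.30 K.
COP_Carnot = T_C/ΔT = 279.00/22.30 = 12.51.
η_II = COP_actual/COP_Carnot = 1.586/12.51 = 0.1268.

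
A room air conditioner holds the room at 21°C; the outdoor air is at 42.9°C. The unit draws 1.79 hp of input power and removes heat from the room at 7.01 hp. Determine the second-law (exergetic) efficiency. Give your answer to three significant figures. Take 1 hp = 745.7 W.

0.292

COP_actual = Q̇_C/Ẇ = 7.010/1.790 = 3.916.
In absolute terms T_C = 294.15 K and T_H = 316.05 K, so ΔT = 21.90 K.
COP_Carnot = T_C/ΔT = 294.15/21.90 = 13.43.
η_II = COP_actual/COP_Carnot = 3.916/13.43 = 0.2916.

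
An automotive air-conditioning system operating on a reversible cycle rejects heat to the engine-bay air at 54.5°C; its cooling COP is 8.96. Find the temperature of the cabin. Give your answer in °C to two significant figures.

For a Carnot refrigerator COP_R = T_C/(T_H − T_C), so T_C = COP·T_H/(1 + COP).
With T_H = 327.65 K, T_C = 8.96 × 327.65/9.960 = 294.75 K.
Converting, 294.75 K = 21.60°C.

22 °C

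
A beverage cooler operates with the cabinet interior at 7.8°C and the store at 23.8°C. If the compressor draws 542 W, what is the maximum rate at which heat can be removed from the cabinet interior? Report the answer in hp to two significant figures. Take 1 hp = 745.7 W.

13 hp

In absolute terms T_C = 280.95 K and T_H = 296.95 K, so ΔT = 16.00 K.
COP_Carnot = T_C/ΔT = 280.95/16.00 = 17.56.
Q̇_max = COP_Carnot × Ẇ = 17.56 × 542.0 W = 9517 W = 12.76 hp.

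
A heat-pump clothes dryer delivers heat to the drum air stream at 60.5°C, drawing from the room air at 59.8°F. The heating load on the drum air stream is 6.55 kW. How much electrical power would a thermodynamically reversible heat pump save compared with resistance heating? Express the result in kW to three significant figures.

5.67 kW

In absolute terms T_C = 288.59 K and T_H = 333.65 K, so ΔT = 45.06 K.
COP_Carnot = T_H/ΔT = 333.65/45.06 = 7.405.
Resistance heating needs Ẇ_res = Q̇_H = 6.550 kW; the reversible heat pump needs only Ẇ_hp = Q̇_H/COP = 0.8845 kW.
Saving = 6.550 − 0.8845 = 5.665 kW.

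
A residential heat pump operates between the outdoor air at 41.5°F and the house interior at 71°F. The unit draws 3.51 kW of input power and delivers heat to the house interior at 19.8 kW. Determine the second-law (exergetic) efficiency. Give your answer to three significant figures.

0.314

COP_actual = Q̇_H/Ẇ = 19.80/3.510 = 5.641.
In absolute terms T_C = 278.43 K and T_H = 294.82 K, so ΔT = 16.39 K.
COP_Carnot = T_H/ΔT = 294.82/16.39 = 17.99.
η_II = COP_actual/COP_Carnot = 5.641/17.99 = 0.3136.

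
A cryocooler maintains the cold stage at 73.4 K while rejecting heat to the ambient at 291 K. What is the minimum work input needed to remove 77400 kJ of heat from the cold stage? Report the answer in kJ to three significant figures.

The reservoir spacing is ΔT = 291 − 73.4 = 217.6 K.
The reversible limit is COP_R = T_C/ΔT = 0.3373, so W_min = Q_C/COP = Q_C·ΔT/T_C.
W_min = 77400 × 217.6/73.40 = 229500 kJ.

229000 kJ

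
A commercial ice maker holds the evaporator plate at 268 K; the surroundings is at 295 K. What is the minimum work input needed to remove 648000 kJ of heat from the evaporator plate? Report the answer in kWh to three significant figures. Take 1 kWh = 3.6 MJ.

The reservoir spacing is ΔT = 295 − 268 = 27.00 K.
The reversible limit is COP_R = T_C/ΔT = 9.926, so W_min = Q_C/COP = Q_C·ΔT/T_C.
W_min = 648000 × 27.00/268.00 = 65280 kJ = 18.13 kWh.

18.1 kWh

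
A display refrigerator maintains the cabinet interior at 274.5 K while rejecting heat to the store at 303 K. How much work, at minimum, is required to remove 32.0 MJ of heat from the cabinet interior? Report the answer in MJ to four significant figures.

The reservoir spacing is ΔT = 303 − 274.5 = 28.50 K.
The reversible limit is COP_R = T_C/ΔT = 9.632, so W_min = Q_C/COP = Q_C·ΔT/T_C.
W_min = 32.00 × 28.50/274.50 = 3.322 MJ.

3.322 MJ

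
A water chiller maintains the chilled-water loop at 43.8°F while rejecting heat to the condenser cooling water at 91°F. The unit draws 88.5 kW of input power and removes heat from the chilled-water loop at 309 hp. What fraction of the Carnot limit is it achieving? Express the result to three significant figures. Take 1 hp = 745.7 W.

0.244

Converting, Q̇_C = 309.0 hp = 230.4 kW, so COP_actual = Q̇_C/Ẇ = 230.4/88.50 = 2.604.
In absolute terms T_C = 279.71 K and T_H = 305.93 K, so ΔT = 26.22 K.
COP_Carnot = T_C/ΔT = 279.71/26.22 = 10.67.
η_II = COP_actual/COP_Carnot = 2.604/10.67 = 0.2441.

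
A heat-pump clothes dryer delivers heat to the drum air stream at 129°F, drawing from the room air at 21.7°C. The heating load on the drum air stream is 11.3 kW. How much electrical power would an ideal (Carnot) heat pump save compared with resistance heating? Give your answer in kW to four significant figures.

In absolute terms T_C = 294.85 K and T_H = 327.04 K, so ΔT = 32.19 K.
COP_Carnot = T_H/ΔT = 327.04/32.19 = 10.16.
Resistance heating needs Ẇ_res = Q̇_H = 11.30 kW; the reversible heat pump needs only Ẇ_hp = Q̇_H/COP = 1.112 kW.
Saving = 11.30 − 1.112 = 10.19 kW.

10.19 kW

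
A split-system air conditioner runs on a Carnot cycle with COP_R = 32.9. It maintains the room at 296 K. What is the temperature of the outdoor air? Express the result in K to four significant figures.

305.0 K

COP_R = T_C/(T_H − T_C) gives T_H − T_C = T_C/COP.
With T_C = 296.00 K, T_H = 296.00 × (1 + 1/32.9) = 305.00 K.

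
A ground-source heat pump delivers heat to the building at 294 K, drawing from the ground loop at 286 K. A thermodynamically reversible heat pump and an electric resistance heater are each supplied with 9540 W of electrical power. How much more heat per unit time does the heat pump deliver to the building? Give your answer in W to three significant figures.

341000 W

The reservoir spacing is ΔT = 294 − 286 = 8.000 K.
COP_Carnot = T_H/ΔT = 294.00/8.000 = 36.75.
The heat pump delivers Q̇_H = COP × Ẇ = 350600 W; the resistance heater delivers Ẇ = 9540 W.
Extra = (COP − 1)·Ẇ = 341100 W.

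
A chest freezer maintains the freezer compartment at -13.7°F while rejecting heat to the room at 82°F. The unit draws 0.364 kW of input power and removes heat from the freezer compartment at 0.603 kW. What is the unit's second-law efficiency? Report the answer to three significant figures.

COP_actual = Q̇_C/Ẇ = 0.6030/0.3640 = 1.657.
In absolute terms T_C = 247.76 K and T_H = 300.93 K, so ΔT = 53.17 K.
COP_Carnot = T_C/ΔT = 247.76/53.17 = 4.660.
η_II = COP_actual/COP_Carnot = 1.657/4.660 = 0.3555.

0.355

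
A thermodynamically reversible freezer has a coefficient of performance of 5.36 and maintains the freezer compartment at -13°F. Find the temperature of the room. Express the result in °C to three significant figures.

COP_R = T_C/(T_H − T_C) gives T_H − T_C = T_C/COP.
With T_C = 248.15 K, T_H = 248.15 × (1 + 1/5.36) = 294.45 K.
Converting, 294.45 K = 21.30°C.

21.3 °C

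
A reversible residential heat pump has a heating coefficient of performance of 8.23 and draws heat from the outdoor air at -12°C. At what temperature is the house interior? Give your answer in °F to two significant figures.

75 °F

COP_HP = T_H/(T_H − T_C) rearranges to T_H = COP·T_C/(COP − 1).
With T_C = 261.15 K, T_H = 8.23 × 261.15/7.230 = 297.27 K.
Converting, 297.27 K = 75.42°F.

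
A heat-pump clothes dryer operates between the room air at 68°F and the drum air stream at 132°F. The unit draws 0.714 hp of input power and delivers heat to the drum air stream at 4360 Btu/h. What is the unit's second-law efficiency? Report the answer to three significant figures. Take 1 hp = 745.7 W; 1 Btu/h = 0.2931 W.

0.260

Converting, Q̇_H = 4360 Btu/h = 1.714 hp, so COP_actual = Q̇_H/Ẇ = 1.714/0.7140 = 2.400.
In absolute terms T_C = 293.15 K and T_H = 328.71 K, so ΔT = 35.56 K.
COP_Carnot = T_H/ΔT = 328.71/35.56 = 9.245.
η_II = COP_actual/COP_Carnot = 2.400/9.245 = 0.2596.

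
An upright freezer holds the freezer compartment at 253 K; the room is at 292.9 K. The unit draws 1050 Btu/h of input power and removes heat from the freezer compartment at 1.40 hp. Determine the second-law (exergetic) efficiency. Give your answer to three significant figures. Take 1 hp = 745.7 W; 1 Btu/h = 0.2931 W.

0.535

Converting, Q̇_C = 1.400 hp = 3562 Btu/h, so COP_actual = Q̇_C/Ẇ = 3562/1050 = 3.392.
The reservoir spacing is ΔT = 292.9 − 253 = 39.90 K.
COP_Carnot = T_C/ΔT = 253.00/39.90 = 6.341.
η_II = COP_actual/COP_Carnot = 3.392/6.341 = 0.5350.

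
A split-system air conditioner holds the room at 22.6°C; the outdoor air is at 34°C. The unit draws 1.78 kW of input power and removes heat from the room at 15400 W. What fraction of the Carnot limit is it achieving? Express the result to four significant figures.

Converting, Q̇_C = 15400 W = 15.40 kW, so COP_actual = Q̇_C/Ẇ = 15.40/1.780 = 8.652.
In absolute terms T_C = 295.75 K and T_H = 307.15 K, so ΔT = 11.40 K.
COP_Carnot = T_C/ΔT = 295.75/11.40 = 25.94.
η_II = COP_actual/COP_Carnot = 8.652/25.94 = 0.3335.

0.3335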